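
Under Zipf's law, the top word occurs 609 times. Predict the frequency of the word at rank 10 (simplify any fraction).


Zipf's law: freq(rank) = f1 / rank
f1 = 609, rank = 10
freq = 609 / 10
GCD(609, 10) = 1
Simplified: 609/10

609/10


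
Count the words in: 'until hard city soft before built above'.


Counting words by splitting on spaces:
  Word 1: 'until'
  Word 2: 'hard'
  Word 3: 'city'
  Word 4: 'soft'
  Word 5: 'before'
  Word 6: 'built'
  Word 7: 'above'
Total words: 7

7


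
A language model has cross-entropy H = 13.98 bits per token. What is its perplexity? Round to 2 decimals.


Perplexity formula: PP = 2^H
H = 13.98
PP = 2^13.98
Decompose: 2^13.98 = 2^13 * 2^0.98
2^13 = 8192, 2^0.98 ~ 1.9724654
PP ~ 8192 * 1.9724654 = 16158.4365568
Rounded to 2 decimals: 16158.44

16158.44


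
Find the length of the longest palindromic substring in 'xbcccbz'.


Scanning 'xbcccbz' for palindromic substrings.
Substring at positions 1-5: 'bcccb'.
Check: reverse('bcccb') = 'bcccb' -> palindrome confirmed.
Neighbouring characters ('x' / 'z') break symmetry, so it cannot extend further.
No longer palindromic substring exists; longest length = 5

5


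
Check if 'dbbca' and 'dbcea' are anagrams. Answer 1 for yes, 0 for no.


Sort characters of 'dbbca': 'abbcd'
Sort characters of 'dbcea': 'abcde'
Sorted forms differ -> they are NOT anagrams
Result: 0

0


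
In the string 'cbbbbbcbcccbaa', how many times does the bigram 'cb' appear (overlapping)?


Scanning 'cbbbbbcbcccbaa' for bigram 'cb':
  Position 0: 'cb' -> MATCH
  Position 1: 'bb' -> no
  Position 2: 'bb' -> no
  Position 3: 'bb' -> no
  Position 4: 'bb' -> no
  Position 5: 'bc' -> no
  Position 6: 'cb' -> MATCH
  Position 7: 'bc' -> no
  Position 8: 'cc' -> no
  Position 9: 'cc' -> no
  Position 10: 'cb' -> MATCH
  Position 11: 'ba' -> no
  Position 12: 'aa' -> no
Total matches: 3

3


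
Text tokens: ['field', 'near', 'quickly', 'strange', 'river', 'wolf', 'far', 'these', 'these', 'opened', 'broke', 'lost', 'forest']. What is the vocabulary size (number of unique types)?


Listing all tokens and tracking unique types:
  Token 1: 'field' -> NEW (unique so far: 1)
  Token 2: 'near' -> NEW (unique so far: 2)
  Token 3: 'quickly' -> NEW (unique so far: 3)
  Token 4: 'strange' -> NEW (unique so far: 4)
  Token 5: 'river' -> NEW (unique so far: 5)
  Token 6: 'wolf' -> NEW (unique so far: 6)
  Token 7: 'far' -> NEW (unique so far: 7)
  Token 8: 'these' -> NEW (unique so far: 8)
  Token 9: 'these' -> duplicate (unique so far: 8)
  Token 10: 'opened' -> NEW (unique so far: 9)
  Token 11: 'broke' -> NEW (unique so far: 10)
  Token 12: 'lost' -> NEW (unique so far: 11)
  Token 13: 'forest' -> NEW (unique so far: 12)
Unique types: ('broke', 'far', 'field', 'forest', 'lost', 'near', 'opened', 'quickly', 'river', 'strange', 'these', 'wolf')
Vocabulary size: 12

12


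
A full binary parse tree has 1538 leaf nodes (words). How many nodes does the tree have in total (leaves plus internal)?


Leaf nodes (terminals): 1538
Internal nodes = n - 1 = 1538 - 1 = 1537
Total = leaves + internal = 1538 + 1537 = 3075

3075


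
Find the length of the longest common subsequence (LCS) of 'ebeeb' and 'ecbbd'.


DP table for LCS of 'ebeeb' and 'ecbbd':
       e  c  b  b  d
    0  0  0  0  0  0
  e 0  1  1  1  1  1
  b 0  1  1  2  2  2
  e 0  1  1  2  2  2
  e 0  1  1  2  2  2
  b 0  1  1  2  3  3
LCS: 'ebb'
LCS length = 3

3


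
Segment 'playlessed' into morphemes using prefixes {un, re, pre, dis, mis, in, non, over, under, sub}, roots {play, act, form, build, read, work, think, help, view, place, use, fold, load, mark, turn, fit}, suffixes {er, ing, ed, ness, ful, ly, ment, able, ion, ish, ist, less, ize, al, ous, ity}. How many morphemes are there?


Segmenting 'playlessed' against the inventory:
  'play' -> root (morpheme 1)
  'less' -> suffix (morpheme 2)
  'ed' -> suffix (morpheme 3)
Total morphemes: 3

3


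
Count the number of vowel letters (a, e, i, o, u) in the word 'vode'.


Scanning each character of 'vode':
  Position 1: 'v' -> consonant (running count: 0)
  Position 2: 'o' -> vowel (running count: 1)
  Position 3: 'd' -> consonant (running count: 1)
  Position 4: 'e' -> vowel (running count: 2)
Total vowels: 2

2


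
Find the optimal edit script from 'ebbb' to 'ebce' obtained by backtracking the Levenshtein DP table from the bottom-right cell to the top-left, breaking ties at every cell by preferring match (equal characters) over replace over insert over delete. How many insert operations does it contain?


Edit distance = 2. Backtracking from cell (4, 4) with preference match > replace > insert > delete,
then listing the resulting alignment 'ebbb' -> 'ebce' left to right:
  Step 1: keep 'e'
  Step 2: keep 'b'
  Step 3: replace b->c
  Step 4: replace b->e
Total insertions: 0

0


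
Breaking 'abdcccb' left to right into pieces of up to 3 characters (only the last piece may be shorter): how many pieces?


'abdcccb' has 7 characters.
Chunking with max size 3:
  Chunk 1: 'abd' (positions 0-2)
  Chunk 2: 'ccc' (positions 3-5)
  Chunk 3: 'b' (positions 6-6)
Total chunks: ceil(7 / 3) = 3

3


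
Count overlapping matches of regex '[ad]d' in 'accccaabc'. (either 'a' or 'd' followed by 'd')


Pattern: [ad]d means either 'a' or 'd' followed by 'd'.
Scanning 'accccaabc' position-by-position:
  Pos 0: window 'ac' -> no
  Pos 1: window 'cc' -> no
  Pos 2: window 'cc' -> no
  Pos 3: window 'cc' -> no
  Pos 4: window 'ca' -> no
  Pos 5: window 'aa' -> no
  Pos 6: window 'ab' -> no
  Pos 7: window 'bc' -> no
  Pos 8: window 'c' -> no
Total matches: 0

0


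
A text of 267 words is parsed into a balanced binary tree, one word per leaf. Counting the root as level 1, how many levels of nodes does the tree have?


In a balanced binary tree with n leaves the deepest leaf is ceil(log2(n)) edges below the root,
so counting node levels inclusive of root and leaves gives ceil(log2(n)) + 1 levels.
log2(267) = 8.0607
ceil(8.0607) = 9
levels = 9 + 1 = 10

10


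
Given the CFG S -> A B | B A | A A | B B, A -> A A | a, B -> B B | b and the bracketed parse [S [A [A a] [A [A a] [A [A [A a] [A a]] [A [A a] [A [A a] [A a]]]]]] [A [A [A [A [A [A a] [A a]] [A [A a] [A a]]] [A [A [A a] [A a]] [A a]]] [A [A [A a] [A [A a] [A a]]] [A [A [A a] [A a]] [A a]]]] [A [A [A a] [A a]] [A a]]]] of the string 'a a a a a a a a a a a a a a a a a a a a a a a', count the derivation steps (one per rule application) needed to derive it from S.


Every bracketed nonterminal node [X ...] in the tree is produced by exactly one rule application.
Reading the tree off as a leftmost derivation:
  Step 1: S  =>  A A   (applied S -> A A)
  Step 2: A A  =>  A A A   (applied A -> A A)
  Step 3: A A A  =>  a A A   (applied A -> a)
  Step 4: a A A  =>  a A A A   (applied A -> A A)
  Step 5: a A A A  =>  a a A A   (applied A -> a)
  Step 6: a a A A  =>  a a A A A   (applied A -> A A)
  Step 7: a a A A A  =>  a a A A A A   (applied A -> A A)
  Step 8: a a A A A A  =>  a a a A A A   (applied A -> a)
  Step 9: a a a A A A  =>  a a a a A A   (applied A -> a)
  Step 10: a a a a A A  =>  a a a a A A A   (applied A -> A A)
  Step 11: a a a a A A A  =>  a a a a a A A   (applied A -> a)
  Step 12: a a a a a A A  =>  a a a a a A A A   (applied A -> A A)
  Step 13: a a a a a A A A  =>  a a a a a a A A   (applied A -> a)
  Step 14: a a a a a a A A  =>  a a a a a a a A   (applied A -> a)
  Step 15: a a a a a a a A  =>  a a a a a a a A A   (applied A -> A A)
  Step 16: a a a a a a a A A  =>  a a a a a a a A A A   (applied A -> A A)
  Step 17: a a a a a a a A A A  =>  a a a a a a a A A A A   (applied A -> A A)
  Step 18: a a a a a a a A A A A  =>  a a a a a a a A A A A A   (applied A -> A A)
  Step 19: a a a a a a a A A A A A  =>  a a a a a a a A A A A A A   (applied A -> A A)
  Step 20: a a a a a a a A A A A A A  =>  a a a a a a a a A A A A A   (applied A -> a)
  Step 21: a a a a a a a a A A A A A  =>  a a a a a a a a a A A A A   (applied A -> a)
  Step 22: a a a a a a a a a A A A A  =>  a a a a a a a a a A A A A A   (applied A -> A A)
  Step 23: a a a a a a a a a A A A A A  =>  a a a a a a a a a a A A A A   (applied A -> a)
  Step 24: a a a a a a a a a a A A A A  =>  a a a a a a a a a a a A A A   (applied A -> a)
  Step 25: a a a a a a a a a a a A A A  =>  a a a a a a a a a a a A A A A   (applied A -> A A)
  Step 26: a a a a a a a a a a a A A A A  =>  a a a a a a a a a a a A A A A A   (applied A -> A A)
  Step 27: a a a a a a a a a a a A A A A A  =>  a a a a a a a a a a a a A A A A   (applied A -> a)
  Step 28: a a a a a a a a a a a a A A A A  =>  a a a a a a a a a a a a a A A A   (applied A -> a)
  Step 29: a a a a a a a a a a a a a A A A  =>  a a a a a a a a a a a a a a A A   (applied A -> a)
  Step 30: a a a a a a a a a a a a a a A A  =>  a a a a a a a a a a a a a a A A A   (applied A -> A A)
  Step 31: a a a a a a a a a a a a a a A A A  =>  a a a a a a a a a a a a a a A A A A   (applied A -> A A)
  Step 32: a a a a a a a a a a a a a a A A A A  =>  a a a a a a a a a a a a a a a A A A   (applied A -> a)
  Step 33: a a a a a a a a a a a a a a a A A A  =>  a a a a a a a a a a a a a a a A A A A   (applied A -> A A)
  Step 34: a a a a a a a a a a a a a a a A A A A  =>  a a a a a a a a a a a a a a a a A A A   (applied A -> a)
  Step 35: a a a a a a a a a a a a a a a a A A A  =>  a a a a a a a a a a a a a a a a a A A   (applied A -> a)
  Step 36: a a a a a a a a a a a a a a a a a A A  =>  a a a a a a a a a a a a a a a a a A A A   (applied A -> A A)
  Step 37: a a a a a a a a a a a a a a a a a A A A  =>  a a a a a a a a a a a a a a a a a A A A A   (applied A -> A A)
  Step 38: a a a a a a a a a a a a a a a a a A A A A  =>  a a a a a a a a a a a a a a a a a a A A A   (applied A -> a)
  Step 39: a a a a a a a a a a a a a a a a a a A A A  =>  a a a a a a a a a a a a a a a a a a a A A   (applied A -> a)
  Step 40: a a a a a a a a a a a a a a a a a a a A A  =>  a a a a a a a a a a a a a a a a a a a a A   (applied A -> a)
  Step 41: a a a a a a a a a a a a a a a a a a a a A  =>  a a a a a a a a a a a a a a a a a a a a A A   (applied A -> A A)
  Step 42: a a a a a a a a a a a a a a a a a a a a A A  =>  a a a a a a a a a a a a a a a a a a a a A A A   (applied A -> A A)
  Step 43: a a a a a a a a a a a a a a a a a a a a A A A  =>  a a a a a a a a a a a a a a a a a a a a a A A   (applied A -> a)
  Step 44: a a a a a a a a a a a a a a a a a a a a a A A  =>  a a a a a a a a a a a a a a a a a a a a a a A   (applied A -> a)
  Step 45: a a a a a a a a a a a a a a a a a a a a a a A  =>  a a a a a a a a a a a a a a a a a a a a a a a   (applied A -> a)
Final yield: a a a a a a a a a a a a a a a a a a a a a a a
Total rewrite steps: 45

45


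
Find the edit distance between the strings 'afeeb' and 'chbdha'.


Building DP table for s1='afeeb' (len 5) and s2='chbdha' (len 6):
       c  h  b  d  h  a
    0  1  2  3  4  5  6
  a 1  1  2  3  4  5  5
  f 2  2  2  3  4  5  6
  e 3  3  3  3  4  5  6
  e 4  4  4  4  4  5  6
  b 5  5  5  4  5  5  6
Edit distance = dp[5][6] = 6

6


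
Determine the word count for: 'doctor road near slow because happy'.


Counting words by splitting on spaces:
  Word 1: 'doctor'
  Word 2: 'road'
  Word 3: 'near'
  Word 4: 'slow'
  Word 5: 'because'
  Word 6: 'happy'
Total words: 6

6


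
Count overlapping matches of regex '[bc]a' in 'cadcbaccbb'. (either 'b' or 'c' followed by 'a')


Pattern: [bc]a means either 'b' or 'c' followed by 'a'.
Scanning 'cadcbaccbb' position-by-position:
  Pos 0: window 'ca' -> MATCH
  Pos 1: window 'ad' -> no
  Pos 2: window 'dc' -> no
  Pos 3: window 'cb' -> no
  Pos 4: window 'ba' -> MATCH
  Pos 5: window 'ac' -> no
  Pos 6: window 'cc' -> no
  Pos 7: window 'cb' -> no
  Pos 8: window 'bb' -> no
  Pos 9: window 'b' -> no
Total matches: 2

2


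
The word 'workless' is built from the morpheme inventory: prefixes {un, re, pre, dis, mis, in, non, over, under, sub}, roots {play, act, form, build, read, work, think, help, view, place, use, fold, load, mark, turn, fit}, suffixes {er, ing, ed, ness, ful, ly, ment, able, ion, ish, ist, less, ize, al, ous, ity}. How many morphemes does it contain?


Segmenting 'workless' against the inventory:
  'work' -> root (morpheme 1)
  'less' -> suffix (morpheme 2)
Total morphemes: 2

2


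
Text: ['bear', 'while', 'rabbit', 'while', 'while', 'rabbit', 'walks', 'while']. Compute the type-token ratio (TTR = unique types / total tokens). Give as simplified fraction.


Tokens: 8
Unique types: ('bear', 'rabbit', 'walks', 'while') = 4
TTR = 4/8
Simplify: divide both by 4 -> 1/2
TTR = 1/2

1/2


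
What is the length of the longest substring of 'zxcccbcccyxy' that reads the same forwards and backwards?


Scanning 'zxcccbcccyxy' for palindromic substrings.
Substring at positions 2-8: 'cccbccc'.
Check: reverse('cccbccc') = 'cccbccc' -> palindrome confirmed.
Neighbouring characters ('x' / 'y') break symmetry, so it cannot extend further.
No longer palindromic substring exists; longest length = 7

7


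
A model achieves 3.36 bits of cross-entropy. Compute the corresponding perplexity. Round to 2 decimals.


Perplexity formula: PP = 2^H
H = 3.36
PP = 2^3.36
Decompose: 2^3.36 = 2^3 * 2^0.36
2^3 = 8, 2^0.36 ~ 1.2834259
PP ~ 8 * 1.2834259 = 10.2674072
Rounded to 2 decimals: 10.27

10.27


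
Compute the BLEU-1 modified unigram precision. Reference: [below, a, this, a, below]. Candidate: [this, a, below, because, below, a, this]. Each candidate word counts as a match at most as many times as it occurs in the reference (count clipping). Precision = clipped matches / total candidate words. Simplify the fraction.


Reference word counts: {'a': 2, 'below': 2, 'this': 1}
Checking each candidate word (with clipping):
  'this' -> in reference (ref count 1, used 1/1) -> match (matches: 1)
  'a' -> in reference (ref count 2, used 1/2) -> match (matches: 2)
  'below' -> in reference (ref count 2, used 1/2) -> match (matches: 3)
  'because' -> not in reference -> no match (matches: 3)
  'below' -> in reference (ref count 2, used 2/2) -> match (matches: 4)
  'a' -> in reference (ref count 2, used 2/2) -> match (matches: 5)
  'this' -> ref count 1 already used up (1/1) -> clipped, no match (matches: 5)
Clipped matches: 5, Candidate length: 7
Precision = 5/7

5/7


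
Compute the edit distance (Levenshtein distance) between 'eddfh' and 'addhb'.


Building DP table for s1='eddfh' (len 5) and s2='addhb' (len 5):
       a  d  d  h  b
    0  1  2  3  4  5
  e 1  1  2  3  4  5
  d 2  2  1  2  3  4
  d 3  3  2  1  2  3
  f 4  4  3  2  2  3
  h 5  5  4  3  2  3
Edit distance = dp[5][5] = 3

3


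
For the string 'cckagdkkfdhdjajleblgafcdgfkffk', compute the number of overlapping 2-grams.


String 'cckagdkkfdhdjajleblgafcdgfkffk' has length L = 30.
Number of overlapping n-grams = L - n + 1
Substituting: 30 - 2 + 1 = 29

29


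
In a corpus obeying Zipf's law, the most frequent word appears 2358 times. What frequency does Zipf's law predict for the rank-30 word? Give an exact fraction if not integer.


Zipf's law: freq(rank) = f1 / rank
f1 = 2358, rank = 30
freq = 2358 / 30
GCD(2358, 30) = 6
Simplified: 393/5

393/5


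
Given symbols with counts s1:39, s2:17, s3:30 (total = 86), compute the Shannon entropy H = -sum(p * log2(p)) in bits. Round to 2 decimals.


Computing entropy H = -sum(p_i * log2(p_i)):
  s1: p = 39/86 = 0.4535, -p*log2(p) = 0.5174
  s2: p = 17/86 = 0.1977, -p*log2(p) = 0.4623
  s3: p = 30/86 = 0.3488, -p*log2(p) = 0.5300
H = sum of terms = 1.5097
Rounded to 2 decimals: 1.51

1.51


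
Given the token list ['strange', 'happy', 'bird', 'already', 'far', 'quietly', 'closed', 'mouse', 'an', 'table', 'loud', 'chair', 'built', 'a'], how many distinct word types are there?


Listing all tokens and tracking unique types:
  Token 1: 'strange' -> NEW (unique so far: 1)
  Token 2: 'happy' -> NEW (unique so far: 2)
  Token 3: 'bird' -> NEW (unique so far: 3)
  Token 4: 'already' -> NEW (unique so far: 4)
  Token 5: 'far' -> NEW (unique so far: 5)
  Token 6: 'quietly' -> NEW (unique so far: 6)
  Token 7: 'closed' -> NEW (unique so far: 7)
  Token 8: 'mouse' -> NEW (unique so far: 8)
  Token 9: 'an' -> NEW (unique so far: 9)
  Token 10: 'table' -> NEW (unique so far: 10)
  Token 11: 'loud' -> NEW (unique so far: 11)
  Token 12: 'chair' -> NEW (unique so far: 12)
  Token 13: 'built' -> NEW (unique so far: 13)
  Token 14: 'a' -> NEW (unique so far: 14)
Unique types: ('a', 'already', 'an', 'bird', 'built', 'chair', 'closed', 'far', 'happy', 'loud', 'mouse', 'quietly', 'strange', 'table')
Vocabulary size: 14

14


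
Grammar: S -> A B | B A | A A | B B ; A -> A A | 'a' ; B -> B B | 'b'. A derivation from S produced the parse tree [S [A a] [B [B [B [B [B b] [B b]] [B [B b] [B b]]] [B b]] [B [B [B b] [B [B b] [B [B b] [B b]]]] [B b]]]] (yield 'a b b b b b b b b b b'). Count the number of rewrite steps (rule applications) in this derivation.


Every bracketed nonterminal node [X ...] in the tree is produced by exactly one rule application.
Reading the tree off as a leftmost derivation:
  Step 1: S  =>  A B   (applied S -> A B)
  Step 2: A B  =>  a B   (applied A -> a)
  Step 3: a B  =>  a B B   (applied B -> B B)
  Step 4: a B B  =>  a B B B   (applied B -> B B)
  Step 5: a B B B  =>  a B B B B   (applied B -> B B)
  Step 6: a B B B B  =>  a B B B B B   (applied B -> B B)
  Step 7: a B B B B B  =>  a b B B B B   (applied B -> b)
  Step 8: a b B B B B  =>  a b b B B B   (applied B -> b)
  Step 9: a b b B B B  =>  a b b B B B B   (applied B -> B B)
  Step 10: a b b B B B B  =>  a b b b B B B   (applied B -> b)
  Step 11: a b b b B B B  =>  a b b b b B B   (applied B -> b)
  Step 12: a b b b b B B  =>  a b b b b b B   (applied B -> b)
  Step 13: a b b b b b B  =>  a b b b b b B B   (applied B -> B B)
  Step 14: a b b b b b B B  =>  a b b b b b B B B   (applied B -> B B)
  Step 15: a b b b b b B B B  =>  a b b b b b b B B   (applied B -> b)
  Step 16: a b b b b b b B B  =>  a b b b b b b B B B   (applied B -> B B)
  Step 17: a b b b b b b B B B  =>  a b b b b b b b B B   (applied B -> b)
  Step 18: a b b b b b b b B B  =>  a b b b b b b b B B B   (applied B -> B B)
  Step 19: a b b b b b b b B B B  =>  a b b b b b b b b B B   (applied B -> b)
  Step 20: a b b b b b b b b B B  =>  a b b b b b b b b b B   (applied B -> b)
  Step 21: a b b b b b b b b b B  =>  a b b b b b b b b b b   (applied B -> b)
Final yield: a b b b b b b b b b b
Total rewrite steps: 21

21


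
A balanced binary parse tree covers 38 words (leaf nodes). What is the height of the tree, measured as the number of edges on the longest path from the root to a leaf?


In a balanced binary tree with n leaves the deepest leaf is ceil(log2(n)) edges below the root.
log2(38) = 5.2479
ceil(5.2479) = 6
height (edges) = 6

6


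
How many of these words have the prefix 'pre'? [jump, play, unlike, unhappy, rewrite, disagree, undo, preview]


Checking each word for prefix 'pre':
  'jump' -> no (count: 0)
  'play' -> no (count: 0)
  'unlike' -> no (count: 0)
  'unhappy' -> no (count: 0)
  'rewrite' -> no (count: 0)
  'disagree' -> no (count: 0)
  'undo' -> no (count: 0)
  'preview' -> YES, starts with 'pre' (count: 1)
Total with prefix 'pre': 1

1


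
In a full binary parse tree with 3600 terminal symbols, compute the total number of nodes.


Leaf nodes (terminals): 3600
Internal nodes = n - 1 = 3600 - 1 = 3599
Total = leaves + internal = 3600 + 3599 = 7199

7199


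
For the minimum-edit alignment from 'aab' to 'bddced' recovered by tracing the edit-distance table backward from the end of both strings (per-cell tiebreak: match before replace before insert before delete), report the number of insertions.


Edit distance = 6. Backtracking from cell (3, 6) with preference match > replace > insert > delete,
then listing the resulting alignment 'aab' -> 'bddced' left to right:
  Step 1: insert 'b' [insertion #1]
  Step 2: insert 'd' [insertion #2]
  Step 3: insert 'd' [insertion #3]
  Step 4: replace a->c
  Step 5: replace a->e
  Step 6: replace b->d
Total insertions: 3

3


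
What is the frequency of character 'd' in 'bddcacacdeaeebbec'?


Scanning 'bddcacacdeaeebbec' for 'd':
  Position 1: 'd' -> MATCH (count: 1)
  Position 2: 'd' -> MATCH (count: 2)
  Position 8: 'd' -> MATCH (count: 3)
Total occurrences of 'd': 3

3


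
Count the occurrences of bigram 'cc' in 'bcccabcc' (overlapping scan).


Scanning 'bcccabcc' for bigram 'cc':
  Position 0: 'bc' -> no
  Position 1: 'cc' -> MATCH
  Position 2: 'cc' -> MATCH
  Position 3: 'ca' -> no
  Position 4: 'ab' -> no
  Position 5: 'bc' -> no
  Position 6: 'cc' -> MATCH
Total matches: 3

3


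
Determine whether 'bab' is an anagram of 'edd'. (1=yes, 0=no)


Sort characters of 'bab': 'abb'
Sort characters of 'edd': 'dde'
Sorted forms differ -> they are NOT anagrams
Result: 0

0


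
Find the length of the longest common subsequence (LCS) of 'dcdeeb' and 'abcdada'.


DP table for LCS of 'dcdeeb' and 'abcdada':
       a  b  c  d  a  d  a
    0  0  0  0  0  0  0  0
  d 0  0  0  0  1  1  1  1
  c 0  0  0  1  1  1  1  1
  d 0  0  0  1  2  2  2  2
  e 0  0  0  1  2  2  2  2
  e 0  0  0  1  2  2  2  2
  b 0  0  1  1  2  2  2  2
LCS: 'dd'
LCS length = 2

2


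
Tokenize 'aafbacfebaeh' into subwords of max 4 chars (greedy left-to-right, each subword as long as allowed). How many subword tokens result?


'aafbacfebaeh' has 12 characters.
Chunking with max size 4:
  Chunk 1: 'aafb' (positions 0-3)
  Chunk 2: 'acfe' (positions 4-7)
  Chunk 3: 'baeh' (positions 8-11)
Total chunks: ceil(12 / 4) = 3

3


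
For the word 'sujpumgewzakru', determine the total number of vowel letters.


Scanning each character of 'sujpumgewzakru':
  Position 1: 's' -> consonant (running count: 0)
  Position 2: 'u' -> vowel (running count: 1)
  Position 3: 'j' -> consonant (running count: 1)
  Position 4: 'p' -> consonant (running count: 1)
  Position 5: 'u' -> vowel (running count: 2)
  Position 6: 'm' -> consonant (running count: 2)
  Position 7: 'g' -> consonant (running count: 2)
  Position 8: 'e' -> vowel (running count: 3)
  Position 9: 'w' -> consonant (running count: 3)
  Position 10: 'z' -> consonant (running count: 3)
  Position 11: 'a' -> vowel (running count: 4)
  Position 12: 'k' -> consonant (running count: 4)
  Position 13: 'r' -> consonant (running count: 4)
  Position 14: 'u' -> vowel (running count: 5)
Total vowels: 5

5


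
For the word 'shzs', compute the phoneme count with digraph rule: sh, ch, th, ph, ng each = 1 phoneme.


Parsing 'shzs' greedily, digraphs first:
  'sh' -> digraph (1 consonant phoneme) (phonemes so far: 1)
  'z' -> consonant phoneme (phonemes so far: 2)
  's' -> consonant phoneme (phonemes so far: 3)
Total phonemes: 3

3


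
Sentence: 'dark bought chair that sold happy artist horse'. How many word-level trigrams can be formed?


Word trigrams from [8] words:
  Trigram 1: (dark bought chair)
  Trigram 2: (bought chair that)
  Trigram 3: (chair that sold)
  Trigram 4: (that sold happy)
  Trigram 5: (sold happy artist)
  Trigram 6: (happy artist horse)
Total word trigrams: 8 - 2 = 6

6


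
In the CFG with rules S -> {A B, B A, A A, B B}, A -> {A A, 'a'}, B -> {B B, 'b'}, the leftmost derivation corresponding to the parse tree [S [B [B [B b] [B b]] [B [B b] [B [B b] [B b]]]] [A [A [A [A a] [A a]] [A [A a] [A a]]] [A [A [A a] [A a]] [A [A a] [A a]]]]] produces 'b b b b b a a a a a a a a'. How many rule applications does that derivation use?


Every bracketed nonterminal node [X ...] in the tree is produced by exactly one rule application.
Reading the tree off as a leftmost derivation:
  Step 1: S  =>  B A   (applied S -> B A)
  Step 2: B A  =>  B B A   (applied B -> B B)
  Step 3: B B A  =>  B B B A   (applied B -> B B)
  Step 4: B B B A  =>  b B B A   (applied B -> b)
  Step 5: b B B A  =>  b b B A   (applied B -> b)
  Step 6: b b B A  =>  b b B B A   (applied B -> B B)
  Step 7: b b B B A  =>  b b b B A   (applied B -> b)
  Step 8: b b b B A  =>  b b b B B A   (applied B -> B B)
  Step 9: b b b B B A  =>  b b b b B A   (applied B -> b)
  Step 10: b b b b B A  =>  b b b b b A   (applied B -> b)
  Step 11: b b b b b A  =>  b b b b b A A   (applied A -> A A)
  Step 12: b b b b b A A  =>  b b b b b A A A   (applied A -> A A)
  Step 13: b b b b b A A A  =>  b b b b b A A A A   (applied A -> A A)
  Step 14: b b b b b A A A A  =>  b b b b b a A A A   (applied A -> a)
  Step 15: b b b b b a A A A  =>  b b b b b a a A A   (applied A -> a)
  Step 16: b b b b b a a A A  =>  b b b b b a a A A A   (applied A -> A A)
  Step 17: b b b b b a a A A A  =>  b b b b b a a a A A   (applied A -> a)
  Step 18: b b b b b a a a A A  =>  b b b b b a a a a A   (applied A -> a)
  Step 19: b b b b b a a a a A  =>  b b b b b a a a a A A   (applied A -> A A)
  Step 20: b b b b b a a a a A A  =>  b b b b b a a a a A A A   (applied A -> A A)
  Step 21: b b b b b a a a a A A A  =>  b b b b b a a a a a A A   (applied A -> a)
  Step 22: b b b b b a a a a a A A  =>  b b b b b a a a a a a A   (applied A -> a)
  Step 23: b b b b b a a a a a a A  =>  b b b b b a a a a a a A A   (applied A -> A A)
  Step 24: b b b b b a a a a a a A A  =>  b b b b b a a a a a a a A   (applied A -> a)
  Step 25: b b b b b a a a a a a a A  =>  b b b b b a a a a a a a a   (applied A -> a)
Final yield: b b b b b a a a a a a a a
Total rewrite steps: 25

25


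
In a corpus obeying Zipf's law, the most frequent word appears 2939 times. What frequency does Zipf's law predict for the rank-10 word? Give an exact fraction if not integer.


Zipf's law: freq(rank) = f1 / rank
f1 = 2939, rank = 10
freq = 2939 / 10
GCD(2939, 10) = 1
Simplified: 2939/10

2939/10


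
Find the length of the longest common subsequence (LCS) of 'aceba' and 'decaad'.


DP table for LCS of 'aceba' and 'decaad':
       d  e  c  a  a  d
    0  0  0  0  0  0  0
  a 0  0  0  0  1  1  1
  c 0  0  0  1  1  1  1
  e 0  0  1  1  1  1  1
  b 0  0  1  1  1  1  1
  a 0  0  1  1  2  2  2
LCS: 'aa'
LCS length = 2

2


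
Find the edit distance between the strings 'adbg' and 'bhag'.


Building DP table for s1='adbg' (len 4) and s2='bhag' (len 4):
       b  h  a  g
    0  1  2  3  4
  a 1  1  2  2  3
  d 2  2  2  3  3
  b 3  2  3  3  4
  g 4  3  3  4  3
Edit distance = dp[4][4] = 3

3


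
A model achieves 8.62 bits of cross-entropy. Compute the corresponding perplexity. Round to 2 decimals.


Perplexity formula: PP = 2^H
H = 8.62
PP = 2^8.62
Decompose: 2^8.62 = 2^8 * 2^0.62
2^8 = 256, 2^0.62 ~ 1.5368752
PP ~ 256 * 1.5368752 = 393.4400512
Rounded to 2 decimals: 393.44

393.44


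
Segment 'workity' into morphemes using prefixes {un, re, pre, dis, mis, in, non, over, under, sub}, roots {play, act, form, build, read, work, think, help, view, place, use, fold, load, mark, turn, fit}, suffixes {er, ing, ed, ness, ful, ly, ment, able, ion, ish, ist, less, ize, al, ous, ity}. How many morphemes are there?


Segmenting 'workity' against the inventory:
  'work' -> root (morpheme 1)
  'ity' -> suffix (morpheme 2)
Total morphemes: 2

2


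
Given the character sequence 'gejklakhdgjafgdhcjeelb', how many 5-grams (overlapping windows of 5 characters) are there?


String 'gejklakhdgjafgdhcjeelb' has length L = 22.
Number of overlapping n-grams = L - n + 1
Substituting: 22 - 5 + 1 = 18

18


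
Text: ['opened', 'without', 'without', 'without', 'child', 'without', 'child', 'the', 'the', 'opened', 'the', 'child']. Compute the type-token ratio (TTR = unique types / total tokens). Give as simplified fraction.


Tokens: 12
Unique types: ('child', 'opened', 'the', 'without') = 4
TTR = 4/12
Simplify: divide both by 4 -> 1/3
TTR = 1/3

1/3


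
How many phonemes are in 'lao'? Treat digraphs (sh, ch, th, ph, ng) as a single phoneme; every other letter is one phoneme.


Parsing 'lao' greedily, digraphs first:
  'l' -> consonant phoneme (phonemes so far: 1)
  'a' -> vowel phoneme (phonemes so far: 2)
  'o' -> vowel phoneme (phonemes so far: 3)
Total phonemes: 3

3


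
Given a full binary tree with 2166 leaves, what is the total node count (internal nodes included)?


Leaf nodes (terminals): 2166
Internal nodes = n - 1 = 2166 - 1 = 2165
Total = leaves + internal = 2166 + 2165 = 4331

4331


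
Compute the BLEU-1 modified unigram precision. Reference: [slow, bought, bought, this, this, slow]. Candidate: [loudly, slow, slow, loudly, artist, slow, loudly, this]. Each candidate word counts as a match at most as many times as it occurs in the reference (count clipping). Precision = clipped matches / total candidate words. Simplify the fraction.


Reference word counts: {'bought': 2, 'slow': 2, 'this': 2}
Checking each candidate word (with clipping):
  'loudly' -> not in reference -> no match (matches: 0)
  'slow' -> in reference (ref count 2, used 1/2) -> match (matches: 1)
  'slow' -> in reference (ref count 2, used 2/2) -> match (matches: 2)
  'loudly' -> not in reference -> no match (matches: 2)
  'artist' -> not in reference -> no match (matches: 2)
  'slow' -> ref count 2 already used up (2/2) -> clipped, no match (matches: 2)
  'loudly' -> not in reference -> no match (matches: 2)
  'this' -> in reference (ref count 2, used 1/2) -> match (matches: 3)
Clipped matches: 3, Candidate length: 8
Precision = 3/8

3/8


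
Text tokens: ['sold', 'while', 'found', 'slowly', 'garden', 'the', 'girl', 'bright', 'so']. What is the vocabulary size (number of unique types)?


Listing all tokens and tracking unique types:
  Token 1: 'sold' -> NEW (unique so far: 1)
  Token 2: 'while' -> NEW (unique so far: 2)
  Token 3: 'found' -> NEW (unique so far: 3)
  Token 4: 'slowly' -> NEW (unique so far: 4)
  Token 5: 'garden' -> NEW (unique so far: 5)
  Token 6: 'the' -> NEW (unique so far: 6)
  Token 7: 'girl' -> NEW (unique so far: 7)
  Token 8: 'bright' -> NEW (unique so far: 8)
  Token 9: 'so' -> NEW (unique so far: 9)
Unique types: ('bright', 'found', 'garden', 'girl', 'slowly', 'so', 'sold', 'the', 'while')
Vocabulary size: 9

9


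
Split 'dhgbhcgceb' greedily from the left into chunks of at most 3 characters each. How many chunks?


'dhgbhcgceb' has 10 characters.
Chunking with max size 3:
  Chunk 1: 'dhg' (positions 0-2)
  Chunk 2: 'bhc' (positions 3-5)
  Chunk 3: 'gce' (positions 6-8)
  Chunk 4: 'b' (positions 9-9)
Total chunks: ceil(10 / 3) = 4

4


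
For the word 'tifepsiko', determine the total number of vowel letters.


Scanning each character of 'tifepsiko':
  Position 1: 't' -> consonant (running count: 0)
  Position 2: 'i' -> vowel (running count: 1)
  Position 3: 'f' -> consonant (running count: 1)
  Position 4: 'e' -> vowel (running count: 2)
  Position 5: 'p' -> consonant (running count: 2)
  Position 6: 's' -> consonant (running count: 2)
  Position 7: 'i' -> vowel (running count: 3)
  Position 8: 'k' -> consonant (running count: 3)
  Position 9: 'o' -> vowel (running count: 4)
Total vowels: 4

4


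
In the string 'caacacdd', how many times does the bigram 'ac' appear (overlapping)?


Scanning 'caacacdd' for bigram 'ac':
  Position 0: 'ca' -> no
  Position 1: 'aa' -> no
  Position 2: 'ac' -> MATCH
  Position 3: 'ca' -> no
  Position 4: 'ac' -> MATCH
  Position 5: 'cd' -> no
  Position 6: 'dd' -> no
Total matches: 2

2


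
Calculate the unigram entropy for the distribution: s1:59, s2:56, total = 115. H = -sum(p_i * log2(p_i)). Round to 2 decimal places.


Computing entropy H = -sum(p_i * log2(p_i)):
  s1: p = 59/115 = 0.5130, -p*log2(p) = 0.4940
  s2: p = 56/115 = 0.4870, -p*log2(p) = 0.5055
H = sum of terms = 0.9995
Rounded to 2 decimals: 1.00

1.00


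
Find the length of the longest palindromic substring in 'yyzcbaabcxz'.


Scanning 'yyzcbaabcxz' for palindromic substrings.
Substring at positions 3-8: 'cbaabc'.
Check: reverse('cbaabc') = 'cbaabc' -> palindrome confirmed.
Neighbouring characters ('z' / 'x') break symmetry, so it cannot extend further.
No longer palindromic substring exists; longest length = 6

6


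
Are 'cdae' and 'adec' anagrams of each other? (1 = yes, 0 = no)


Sort characters of 'cdae': 'acde'
Sort characters of 'adec': 'acde'
Sorted forms match -> they ARE anagrams
Result: 1

1


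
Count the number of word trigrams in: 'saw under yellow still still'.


Word trigrams from [5] words:
  Trigram 1: (saw under yellow)
  Trigram 2: (under yellow still)
  Trigram 3: (yellow still still)
Total word trigrams: 5 - 2 = 3

3


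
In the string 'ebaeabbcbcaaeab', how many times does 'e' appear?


Scanning 'ebaeabbcbcaaeab' for 'e':
  Position 0: 'e' -> MATCH (count: 1)
  Position 3: 'e' -> MATCH (count: 2)
  Position 12: 'e' -> MATCH (count: 3)
Total occurrences of 'e': 3

3


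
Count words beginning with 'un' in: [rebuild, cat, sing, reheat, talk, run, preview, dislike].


Checking each word for prefix 'un':
  'rebuild' -> no (count: 0)
  'cat' -> no (count: 0)
  'sing' -> no (count: 0)
  'reheat' -> no (count: 0)
  'talk' -> no (count: 0)
  'run' -> no (count: 0)
  'preview' -> no (count: 0)
  'dislike' -> no (count: 0)
Total with prefix 'un': 0

0


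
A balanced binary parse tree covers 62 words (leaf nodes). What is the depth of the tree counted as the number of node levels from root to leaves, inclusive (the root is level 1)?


In a balanced binary tree with n leaves the deepest leaf is ceil(log2(n)) edges below the root,
so counting node levels inclusive of root and leaves gives ceil(log2(n)) + 1 levels.
log2(62) = 5.9542
ceil(5.9542) = 6
levels = 6 + 1 = 7

7


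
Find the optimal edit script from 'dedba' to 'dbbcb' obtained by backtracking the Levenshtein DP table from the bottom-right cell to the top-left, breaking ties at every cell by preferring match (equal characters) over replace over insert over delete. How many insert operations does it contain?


Edit distance = 4. Backtracking from cell (5, 5) with preference match > replace > insert > delete,
then listing the resulting alignment 'dedba' -> 'dbbcb' left to right:
  Step 1: keep 'd'
  Step 2: replace e->b
  Step 3: replace d->b
  Step 4: replace b->c
  Step 5: replace a->b
Total insertions: 0

0


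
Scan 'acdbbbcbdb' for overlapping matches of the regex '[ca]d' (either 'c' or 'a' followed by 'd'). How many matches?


Pattern: [ca]d means either 'c' or 'a' followed by 'd'.
Scanning 'acdbbbcbdb' position-by-position:
  Pos 0: window 'ac' -> no
  Pos 1: window 'cd' -> MATCH
  Pos 2: window 'db' -> no
  Pos 3: window 'bb' -> no
  Pos 4: window 'bb' -> no
  Pos 5: window 'bc' -> no
  Pos 6: window 'cb' -> no
  Pos 7: window 'bd' -> no
  Pos 8: window 'db' -> no
  Pos 9: window 'b' -> no
Total matches: 1

1


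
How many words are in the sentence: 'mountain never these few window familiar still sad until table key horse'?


Counting words by splitting on spaces:
  Word 1: 'mountain'
  Word 2: 'never'
  Word 3: 'these'
  Word 4: 'few'
  Word 5: 'window'
  Word 6: 'familiar'
  Word 7: 'still'
  Word 8: 'sad'
  Word 9: 'until'
  Word 10: 'table'
  Word 11: 'key'
  Word 12: 'horse'
Total words: 12

12


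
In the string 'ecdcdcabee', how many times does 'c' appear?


Scanning 'ecdcdcabee' for 'c':
  Position 1: 'c' -> MATCH (count: 1)
  Position 3: 'c' -> MATCH (count: 2)
  Position 5: 'c' -> MATCH (count: 3)
Total occurrences of 'c': 3

3


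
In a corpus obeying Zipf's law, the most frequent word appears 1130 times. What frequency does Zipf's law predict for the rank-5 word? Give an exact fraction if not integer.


Zipf's law: freq(rank) = f1 / rank
f1 = 1130, rank = 5
freq = 1130 / 5
= 226

226


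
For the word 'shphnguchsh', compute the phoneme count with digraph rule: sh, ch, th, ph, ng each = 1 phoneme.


Parsing 'shphnguchsh' greedily, digraphs first:
  'sh' -> digraph (1 consonant phoneme) (phonemes so far: 1)
  'ph' -> digraph (1 consonant phoneme) (phonemes so far: 2)
  'ng' -> digraph (1 consonant phoneme) (phonemes so far: 3)
  'u' -> vowel phoneme (phonemes so far: 4)
  'ch' -> digraph (1 consonant phoneme) (phonemes so far: 5)
  'sh' -> digraph (1 consonant phoneme) (phonemes so far: 6)
Total phonemes: 6

6


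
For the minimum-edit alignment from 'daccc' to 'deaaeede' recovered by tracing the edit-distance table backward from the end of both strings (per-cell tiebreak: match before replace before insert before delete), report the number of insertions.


Edit distance = 6. Backtracking from cell (5, 8) with preference match > replace > insert > delete,
then listing the resulting alignment 'daccc' -> 'deaaeede' left to right:
  Step 1: keep 'd'
  Step 2: insert 'e' [insertion #1]
  Step 3: insert 'a' [insertion #2]
  Step 4: keep 'a'
  Step 5: insert 'e' [insertion #3]
  Step 6: replace c->e
  Step 7: replace c->d
  Step 8: replace c->e
Total insertions: 3

3


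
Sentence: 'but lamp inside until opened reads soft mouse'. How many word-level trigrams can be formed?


Word trigrams from [8] words:
  Trigram 1: (but lamp inside)
  Trigram 2: (lamp inside until)
  Trigram 3: (inside until opened)
  Trigram 4: (until opened reads)
  Trigram 5: (opened reads soft)
  Trigram 6: (reads soft mouse)
Total word trigrams: 8 - 2 = 6

6


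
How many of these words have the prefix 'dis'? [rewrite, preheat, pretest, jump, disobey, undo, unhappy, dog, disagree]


Checking each word for prefix 'dis':
  'rewrite' -> no (count: 0)
  'preheat' -> no (count: 0)
  'pretest' -> no (count: 0)
  'jump' -> no (count: 0)
  'disobey' -> YES, starts with 'dis' (count: 1)
  'undo' -> no (count: 1)
  'unhappy' -> no (count: 1)
  'dog' -> no (count: 1)
  'disagree' -> YES, starts with 'dis' (count: 2)
Total with prefix 'dis': 2

2


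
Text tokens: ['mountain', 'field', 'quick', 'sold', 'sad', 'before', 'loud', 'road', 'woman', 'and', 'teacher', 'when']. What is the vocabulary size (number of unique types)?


Listing all tokens and tracking unique types:
  Token 1: 'mountain' -> NEW (unique so far: 1)
  Token 2: 'field' -> NEW (unique so far: 2)
  Token 3: 'quick' -> NEW (unique so far: 3)
  Token 4: 'sold' -> NEW (unique so far: 4)
  Token 5: 'sad' -> NEW (unique so far: 5)
  Token 6: 'before' -> NEW (unique so far: 6)
  Token 7: 'loud' -> NEW (unique so far: 7)
  Token 8: 'road' -> NEW (unique so far: 8)
  Token 9: 'woman' -> NEW (unique so far: 9)
  Token 10: 'and' -> NEW (unique so far: 10)
  Token 11: 'teacher' -> NEW (unique so far: 11)
  Token 12: 'when' -> NEW (unique so far: 12)
Unique types: ('and', 'before', 'field', 'loud', 'mountain', 'quick', 'road', 'sad', 'sold', 'teacher', 'when', 'woman')
Vocabulary size: 12

12


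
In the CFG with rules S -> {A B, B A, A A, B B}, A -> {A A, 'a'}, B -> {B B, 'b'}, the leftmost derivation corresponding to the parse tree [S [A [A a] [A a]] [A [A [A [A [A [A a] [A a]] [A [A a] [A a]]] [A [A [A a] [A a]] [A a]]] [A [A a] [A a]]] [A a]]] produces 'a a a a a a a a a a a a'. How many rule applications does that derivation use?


Every bracketed nonterminal node [X ...] in the tree is produced by exactly one rule application.
Reading the tree off as a leftmost derivation:
  Step 1: S  =>  A A   (applied S -> A A)
  Step 2: A A  =>  A A A   (applied A -> A A)
  Step 3: A A A  =>  a A A   (applied A -> a)
  Step 4: a A A  =>  a a A   (applied A -> a)
  Step 5: a a A  =>  a a A A   (applied A -> A A)
  Step 6: a a A A  =>  a a A A A   (applied A -> A A)
  Step 7: a a A A A  =>  a a A A A A   (applied A -> A A)
  Step 8: a a A A A A  =>  a a A A A A A   (applied A -> A A)
  Step 9: a a A A A A A  =>  a a A A A A A A   (applied A -> A A)
  Step 10: a a A A A A A A  =>  a a a A A A A A   (applied A -> a)
  Step 11: a a a A A A A A  =>  a a a a A A A A   (applied A -> a)
  Step 12: a a a a A A A A  =>  a a a a A A A A A   (applied A -> A A)
  Step 13: a a a a A A A A A  =>  a a a a a A A A A   (applied A -> a)
  Step 14: a a a a a A A A A  =>  a a a a a a A A A   (applied A -> a)
  Step 15: a a a a a a A A A  =>  a a a a a a A A A A   (applied A -> A A)
  Step 16: a a a a a a A A A A  =>  a a a a a a A A A A A   (applied A -> A A)
  Step 17: a a a a a a A A A A A  =>  a a a a a a a A A A A   (applied A -> a)
  Step 18: a a a a a a a A A A A  =>  a a a a a a a a A A A   (applied A -> a)
  Step 19: a a a a a a a a A A A  =>  a a a a a a a a a A A   (applied A -> a)
  Step 20: a a a a a a a a a A A  =>  a a a a a a a a a A A A   (applied A -> A A)
  Step 21: a a a a a a a a a A A A  =>  a a a a a a a a a a A A   (applied A -> a)
  Step 22: a a a a a a a a a a A A  =>  a a a a a a a a a a a A   (applied A -> a)
  Step 23: a a a a a a a a a a a A  =>  a a a a a a a a a a a a   (applied A -> a)
Final yield: a a a a a a a a a a a a
Total rewrite steps: 23

23
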